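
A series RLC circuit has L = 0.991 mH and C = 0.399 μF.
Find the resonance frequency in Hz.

Step 1 — Resonance condition Im(Z)=0 gives ω₀ = 1/√(LC).
Step 2 — ω₀ = 1/√(0.000991·3.99e-07) = 5.029e+04 rad/s.
Step 3 — f₀ = ω₀/(2π) = 8004 Hz.

f₀ = 8004 Hz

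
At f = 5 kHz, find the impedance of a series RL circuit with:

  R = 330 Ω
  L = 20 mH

Step 1 — Angular frequency: ω = 2π·f = 2π·5000 = 3.142e+04 rad/s.
Step 2 — Component impedances:
  R: Z = R = 330 Ω
  L: Z = jωL = j·3.142e+04·0.02 = 0 + j628.3 Ω
Step 3 — Series combination: Z_total = R + L = 330 + j628.3 Ω = 709.7∠62.3° Ω.

Z = 330 + j628.3 Ω = 709.7∠62.3° Ω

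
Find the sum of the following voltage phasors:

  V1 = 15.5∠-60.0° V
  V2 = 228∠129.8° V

Step 1 — Convert each phasor to rectangular form:
  V1 = 15.5·(cos(-60.0°) + j·sin(-60.0°)) = 7.75 - j13.42 V
  V2 = 228·(cos(129.8°) + j·sin(129.8°)) = -145.9 + j175.2 V
Step 2 — Sum components: V_total = -138.2 + j161.7 V.
Step 3 — Convert to polar: |V_total| = 212.7 V, ∠V_total = 130.5°.

V_total = 212.7∠130.5° V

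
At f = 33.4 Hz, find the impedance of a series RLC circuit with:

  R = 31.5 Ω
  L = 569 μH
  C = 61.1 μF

Step 1 — Angular frequency: ω = 2π·f = 2π·33.4 = 209.9 rad/s.
Step 2 — Component impedances:
  R: Z = R = 31.5 Ω
  L: Z = jωL = j·209.9·0.000569 = 0 + j0.1194 Ω
  C: Z = 1/(jωC) = -j/(ω·C) = 0 - j77.99 Ω
Step 3 — Series combination: Z_total = R + L + C = 31.5 - j77.87 Ω = 84∠-68.0° Ω.

Z = 31.5 - j77.87 Ω = 84∠-68.0° Ω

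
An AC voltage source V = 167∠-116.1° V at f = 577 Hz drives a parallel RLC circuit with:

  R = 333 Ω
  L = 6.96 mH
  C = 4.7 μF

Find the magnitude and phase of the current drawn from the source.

Step 1 — Angular frequency: ω = 2π·f = 2π·577 = 3625 rad/s.
Step 2 — Component impedances:
  R: Z = R = 333 Ω
  L: Z = jωL = j·3625·0.00696 = 0 + j25.23 Ω
  C: Z = 1/(jωC) = -j/(ω·C) = 0 - j58.69 Ω
Step 3 — Parallel combination: 1/Z_total = 1/R + 1/L + 1/C; Z_total = 5.782 + j43.5 Ω = 43.88∠82.4° Ω.
Step 4 — Source phasor: V = 167∠-116.1° V = -73.47 - j150 V.
Step 5 — Ohm's law: I = V / Z_total = (-73.47 - j150) / (5.782 + j43.5) = -3.609 + j1.209 A.
Step 6 — Convert to polar: |I| = 3.806 A, ∠I = 161.5°.

I = 3.806∠161.5° A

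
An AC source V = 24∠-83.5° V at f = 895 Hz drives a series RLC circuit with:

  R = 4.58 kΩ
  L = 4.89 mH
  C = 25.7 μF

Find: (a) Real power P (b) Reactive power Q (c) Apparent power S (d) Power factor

Step 1 — Angular frequency: ω = 2π·f = 2π·895 = 5623 rad/s.
Step 2 — Component impedances:
  R: Z = R = 4580 Ω
  L: Z = jωL = j·5623·0.00489 = 0 + j27.5 Ω
  C: Z = 1/(jωC) = -j/(ω·C) = 0 - j6.919 Ω
Step 3 — Series combination: Z_total = R + L + C = 4580 + j20.58 Ω = 4580∠0.3° Ω.
Step 4 — Source phasor: V = 24∠-83.5° V = 2.717 - j23.85 V.
Step 5 — Current: I = V / Z = 0.0005698 - j0.005209 A = 0.00524∠-83.8° A.
Step 6 — Complex power: S = V·I* = 0.1258 + j0.0005651 VA.
Step 7 — Real power: P = Re(S) = 0.1258 W.
Step 8 — Reactive power: Q = Im(S) = 0.0005651 VAR.
Step 9 — Apparent power: |S| = 0.1258 VA.
Step 10 — Power factor: PF = P/|S| = 1 (lagging).

(a) P = 0.1258 W  (b) Q = 0.0005651 VAR  (c) S = 0.1258 VA  (d) PF = 1 (lagging)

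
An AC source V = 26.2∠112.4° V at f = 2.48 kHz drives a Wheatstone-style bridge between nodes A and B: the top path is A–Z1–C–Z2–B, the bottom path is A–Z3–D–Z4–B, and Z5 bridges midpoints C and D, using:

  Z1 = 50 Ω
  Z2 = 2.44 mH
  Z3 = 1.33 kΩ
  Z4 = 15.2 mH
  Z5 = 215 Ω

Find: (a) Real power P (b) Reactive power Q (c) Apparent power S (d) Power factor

Step 1 — Angular frequency: ω = 2π·f = 2π·2480 = 1.558e+04 rad/s.
Step 2 — Component impedances:
  Z1: Z = R = 50 Ω
  Z2: Z = jωL = j·1.558e+04·0.00244 = 0 + j38.02 Ω
  Z3: Z = R = 1330 Ω
  Z4: Z = jωL = j·1.558e+04·0.0152 = 0 + j236.9 Ω
  Z5: Z = R = 215 Ω
Step 3 — Bridge requires nodal analysis (the Z5 bridge couples midpoints C and D, so the two paths cannot be reduced to a simple series/parallel combination). Setting node B to ground and injecting 1 A at node A, the 3-node admittance system at A, C, D solves to V_A = Z_AB = 49.52 + j33.66 Ω = 59.88∠34.2° Ω.
Step 4 — Source phasor: V = 26.2∠112.4° V = -9.984 + j24.22 V.
Step 5 — Current: I = V / Z = 0.08954 + j0.4283 A = 0.4376∠78.2° A.
Step 6 — Complex power: S = V·I* = 9.481 + j6.445 VA.
Step 7 — Real power: P = Re(S) = 9.481 W.
Step 8 — Reactive power: Q = Im(S) = 6.445 VAR.
Step 9 — Apparent power: |S| = 11.46 VA.
Step 10 — Power factor: PF = P/|S| = 0.827 (lagging).

(a) P = 9.481 W  (b) Q = 6.445 VAR  (c) S = 11.46 VA  (d) PF = 0.827 (lagging)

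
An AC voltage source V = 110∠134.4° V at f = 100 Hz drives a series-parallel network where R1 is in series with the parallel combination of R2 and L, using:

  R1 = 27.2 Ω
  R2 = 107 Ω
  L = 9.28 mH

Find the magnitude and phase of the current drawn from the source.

Step 1 — Angular frequency: ω = 2π·f = 2π·100 = 628.3 rad/s.
Step 2 — Component impedances:
  R1: Z = R = 27.2 Ω
  R2: Z = R = 107 Ω
  L: Z = jωL = j·628.3·0.00928 = 0 + j5.831 Ω
Step 3 — Parallel branch: R2 || L = 1/(1/R2 + 1/L) = 0.3168 + j5.814 Ω.
Step 4 — Series with R1: Z_total = R1 + (R2 || L) = 27.52 + j5.814 Ω = 28.12∠11.9° Ω.
Step 5 — Source phasor: V = 110∠134.4° V = -76.96 + j78.59 V.
Step 6 — Ohm's law: I = V / Z_total = (-76.96 + j78.59) / (27.52 + j5.814) = -2.1 + j3.3 A.
Step 7 — Convert to polar: |I| = 3.911 A, ∠I = 122.5°.

I = 3.911∠122.5° A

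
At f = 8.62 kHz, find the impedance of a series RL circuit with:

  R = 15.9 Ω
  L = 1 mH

Step 1 — Angular frequency: ω = 2π·f = 2π·8620 = 5.416e+04 rad/s.
Step 2 — Component impedances:
  R: Z = R = 15.9 Ω
  L: Z = jωL = j·5.416e+04·0.001 = 0 + j54.16 Ω
Step 3 — Series combination: Z_total = R + L = 15.9 + j54.16 Ω = 56.45∠73.6° Ω.

Z = 15.9 + j54.16 Ω = 56.45∠73.6° Ω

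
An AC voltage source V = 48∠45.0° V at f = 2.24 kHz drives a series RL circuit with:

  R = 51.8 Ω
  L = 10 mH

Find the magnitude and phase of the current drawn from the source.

Step 1 — Angular frequency: ω = 2π·f = 2π·2240 = 1.407e+04 rad/s.
Step 2 — Component impedances:
  R: Z = R = 51.8 Ω
  L: Z = jωL = j·1.407e+04·0.01 = 0 + j140.7 Ω
Step 3 — Series combination: Z_total = R + L = 51.8 + j140.7 Ω = 150∠69.8° Ω.
Step 4 — Source phasor: V = 48∠45.0° V = 33.94 + j33.94 V.
Step 5 — Ohm's law: I = V / Z_total = (33.94 + j33.94) / (51.8 + j140.7) = 0.2906 - j0.1342 A.
Step 6 — Convert to polar: |I| = 0.3201 A, ∠I = -24.8°.

I = 0.3201∠-24.8° A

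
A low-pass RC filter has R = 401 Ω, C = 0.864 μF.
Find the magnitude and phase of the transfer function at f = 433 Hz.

Step 1 — Angular frequency: ω = 2π·433 = 2721 rad/s.
Step 2 — Transfer function: H(jω) = 1/(1 + jωRC).
Step 3 — Denominator: 1 + jωRC = 1 + j·2721·401·8.64e-07 = 1 + j0.9426.
Step 4 — H = 0.5295 - j0.4991.
Step 5 — Magnitude: |H| = 0.7277 (-2.8 dB); phase: φ = -43.3°.

|H| = 0.7277 (-2.8 dB), φ = -43.3°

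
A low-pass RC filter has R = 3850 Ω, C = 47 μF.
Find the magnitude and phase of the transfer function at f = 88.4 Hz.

Step 1 — Angular frequency: ω = 2π·88.4 = 555.4 rad/s.
Step 2 — Transfer function: H(jω) = 1/(1 + jωRC).
Step 3 — Denominator: 1 + jωRC = 1 + j·555.4·3850·4.7e-05 = 1 + j100.5.
Step 4 — H = 9.899e-05 - j0.009949.
Step 5 — Magnitude: |H| = 0.009949 (-40.0 dB); phase: φ = -89.4°.

|H| = 0.009949 (-40.0 dB), φ = -89.4°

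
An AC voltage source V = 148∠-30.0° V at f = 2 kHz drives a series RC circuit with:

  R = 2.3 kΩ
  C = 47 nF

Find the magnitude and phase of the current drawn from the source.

Step 1 — Angular frequency: ω = 2π·f = 2π·2000 = 1.257e+04 rad/s.
Step 2 — Component impedances:
  R: Z = R = 2300 Ω
  C: Z = 1/(jωC) = -j/(ω·C) = 0 - j1693 Ω
Step 3 — Series combination: Z_total = R + C = 2300 - j1693 Ω = 2856∠-36.4° Ω.
Step 4 — Source phasor: V = 148∠-30.0° V = 128.2 - j74 V.
Step 5 — Ohm's law: I = V / Z_total = (128.2 - j74) / (2300 - j1693) = 0.0515 + j0.005739 A.
Step 6 — Convert to polar: |I| = 0.05182 A, ∠I = 6.4°.

I = 0.05182∠6.4° A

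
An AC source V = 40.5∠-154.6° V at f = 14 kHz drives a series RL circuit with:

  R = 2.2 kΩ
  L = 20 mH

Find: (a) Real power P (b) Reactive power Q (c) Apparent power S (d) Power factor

Step 1 — Angular frequency: ω = 2π·f = 2π·1.4e+04 = 8.796e+04 rad/s.
Step 2 — Component impedances:
  R: Z = R = 2200 Ω
  L: Z = jωL = j·8.796e+04·0.02 = 0 + j1759 Ω
Step 3 — Series combination: Z_total = R + L = 2200 + j1759 Ω = 2817∠38.6° Ω.
Step 4 — Source phasor: V = 40.5∠-154.6° V = -36.59 - j17.37 V.
Step 5 — Current: I = V / Z = -0.01399 + j0.003295 A = 0.01438∠166.8° A.
Step 6 — Complex power: S = V·I* = 0.4548 + j0.3637 VA.
Step 7 — Real power: P = Re(S) = 0.4548 W.
Step 8 — Reactive power: Q = Im(S) = 0.3637 VAR.
Step 9 — Apparent power: |S| = 0.5823 VA.
Step 10 — Power factor: PF = P/|S| = 0.781 (lagging).

(a) P = 0.4548 W  (b) Q = 0.3637 VAR  (c) S = 0.5823 VA  (d) PF = 0.781 (lagging)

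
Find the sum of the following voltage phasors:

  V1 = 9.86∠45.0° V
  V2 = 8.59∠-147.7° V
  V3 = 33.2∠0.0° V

Step 1 — Convert each phasor to rectangular form:
  V1 = 9.86·(cos(45.0°) + j·sin(45.0°)) = 6.972 + j6.972 V
  V2 = 8.59·(cos(-147.7°) + j·sin(-147.7°)) = -7.261 - j4.59 V
  V3 = 33.2·(cos(0.0°) + j·sin(0.0°)) = 33.2 V
Step 2 — Sum components: V_total = 32.91 + j2.382 V.
Step 3 — Convert to polar: |V_total| = 33 V, ∠V_total = 4.1°.

V_total = 33∠4.1° V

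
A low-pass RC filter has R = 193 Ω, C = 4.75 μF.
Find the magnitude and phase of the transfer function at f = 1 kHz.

Step 1 — Angular frequency: ω = 2π·1000 = 6283 rad/s.
Step 2 — Transfer function: H(jω) = 1/(1 + jωRC).
Step 3 — Denominator: 1 + jωRC = 1 + j·6283·193·4.75e-06 = 1 + j5.76.
Step 4 — H = 0.02926 - j0.1685.
Step 5 — Magnitude: |H| = 0.171 (-15.3 dB); phase: φ = -80.2°.

|H| = 0.171 (-15.3 dB), φ = -80.2°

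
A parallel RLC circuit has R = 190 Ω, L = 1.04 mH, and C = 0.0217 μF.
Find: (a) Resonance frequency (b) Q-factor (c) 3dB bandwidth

Step 1 — Resonance: ω₀ = 1/√(LC) = 1/√(0.00104·2.17e-08) = 2.105e+05 rad/s.
Step 2 — f₀ = ω₀/(2π) = 3.35e+04 Hz.
Step 3 — Parallel Q: Q = R/(ω₀L) = 190/(2.105e+05·0.00104) = 0.8679.
Step 4 — Bandwidth: Δω = ω₀/Q = 2.425e+05 rad/s; BW = Δω/(2π) = 3.86e+04 Hz.

(a) f₀ = 3.35e+04 Hz  (b) Q = 0.8679  (c) BW = 3.86e+04 Hz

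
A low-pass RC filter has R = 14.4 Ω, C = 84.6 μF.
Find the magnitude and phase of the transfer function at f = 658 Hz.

Step 1 — Angular frequency: ω = 2π·658 = 4134 rad/s.
Step 2 — Transfer function: H(jω) = 1/(1 + jωRC).
Step 3 — Denominator: 1 + jωRC = 1 + j·4134·14.4·8.46e-05 = 1 + j5.037.
Step 4 — H = 0.03793 - j0.191.
Step 5 — Magnitude: |H| = 0.1947 (-14.2 dB); phase: φ = -78.8°.

|H| = 0.1947 (-14.2 dB), φ = -78.8°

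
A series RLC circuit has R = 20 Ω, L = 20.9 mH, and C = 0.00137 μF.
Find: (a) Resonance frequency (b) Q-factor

Step 1 — Resonance condition Im(Z)=0 gives ω₀ = 1/√(LC).
Step 2 — ω₀ = 1/√(0.0209·1.37e-09) = 1.869e+05 rad/s.
Step 3 — f₀ = ω₀/(2π) = 2.974e+04 Hz.
Step 4 — Series Q: Q = ω₀L/R = 1.869e+05·0.0209/20 = 195.3.

(a) f₀ = 2.974e+04 Hz  (b) Q = 195.3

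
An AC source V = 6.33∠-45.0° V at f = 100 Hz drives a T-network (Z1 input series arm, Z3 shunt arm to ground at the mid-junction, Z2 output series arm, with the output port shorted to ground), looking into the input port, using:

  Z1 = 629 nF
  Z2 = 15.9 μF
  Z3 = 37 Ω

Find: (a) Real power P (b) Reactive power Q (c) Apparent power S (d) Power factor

Step 1 — Angular frequency: ω = 2π·f = 2π·100 = 628.3 rad/s.
Step 2 — Component impedances:
  Z1: Z = 1/(jωC) = -j/(ω·C) = 0 - j2530 Ω
  Z2: Z = 1/(jωC) = -j/(ω·C) = 0 - j100.1 Ω
  Z3: Z = R = 37 Ω
Step 3 — With the output port shorted to ground, the output series arm Z2 runs from the junction to ground; the shunt arm Z3 also runs from the junction to ground. They appear in parallel: Z3 || Z2 = 32.55 - j12.03 Ω.
Step 4 — Series with input arm Z1: Z_in = Z1 + (Z3 || Z2) = 32.55 - j2542 Ω = 2543∠-89.3° Ω.
Step 5 — Source phasor: V = 6.33∠-45.0° V = 4.476 - j4.476 V.
Step 6 — Current: I = V / Z = 0.001783 + j0.001738 A = 0.00249∠44.3° A.
Step 7 — Complex power: S = V·I* = 0.0002018 - j0.01576 VA.
Step 8 — Real power: P = Re(S) = 0.0002018 W.
Step 9 — Reactive power: Q = Im(S) = -0.01576 VAR.
Step 10 — Apparent power: |S| = 0.01576 VA.
Step 11 — Power factor: PF = P/|S| = 0.0128 (leading).

(a) P = 0.0002018 W  (b) Q = -0.01576 VAR  (c) S = 0.01576 VA  (d) PF = 0.0128 (leading)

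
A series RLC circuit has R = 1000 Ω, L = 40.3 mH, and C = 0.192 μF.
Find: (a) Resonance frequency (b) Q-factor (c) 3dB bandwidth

Step 1 — Resonance: ω₀ = 1/√(LC) = 1/√(0.0403·1.92e-07) = 1.137e+04 rad/s.
Step 2 — f₀ = ω₀/(2π) = 1809 Hz.
Step 3 — Series Q: Q = ω₀L/R = 1.137e+04·0.0403/1000 = 0.4581.
Step 4 — Bandwidth: Δω = ω₀/Q = 2.481e+04 rad/s; BW = Δω/(2π) = 3949 Hz.

(a) f₀ = 1809 Hz  (b) Q = 0.4581  (c) BW = 3949 Hz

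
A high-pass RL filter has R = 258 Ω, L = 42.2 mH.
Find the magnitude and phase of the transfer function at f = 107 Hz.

Step 1 — Angular frequency: ω = 2π·107 = 672.3 rad/s.
Step 2 — Transfer function: H(jω) = jωL/(R + jωL).
Step 3 — Numerator jωL = j·28.37; denominator R + jωL = 258 + j28.37.
Step 4 — H = 0.01195 + j0.1087.
Step 5 — Magnitude: |H| = 0.1093 (-19.2 dB); phase: φ = 83.7°.

|H| = 0.1093 (-19.2 dB), φ = 83.7°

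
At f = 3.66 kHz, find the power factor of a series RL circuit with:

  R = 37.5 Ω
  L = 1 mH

Step 1 — Angular frequency: ω = 2π·f = 2π·3660 = 2.3e+04 rad/s.
Step 2 — Component impedances:
  R: Z = R = 37.5 Ω
  L: Z = jωL = j·2.3e+04·0.001 = 0 + j23 Ω
Step 3 — Series combination: Z_total = R + L = 37.5 + j23 Ω = 43.99∠31.5° Ω.
Step 4 — Power factor: PF = cos(φ) = Re(Z)/|Z| = 37.5/43.99 = 0.8525.
Step 5 — Type: Im(Z) = 23 ⇒ lagging (phase φ = 31.5°).

PF = 0.8525 (lagging, φ = 31.5°)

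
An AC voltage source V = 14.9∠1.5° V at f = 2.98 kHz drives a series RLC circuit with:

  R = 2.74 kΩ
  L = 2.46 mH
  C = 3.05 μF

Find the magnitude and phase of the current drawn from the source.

Step 1 — Angular frequency: ω = 2π·f = 2π·2980 = 1.872e+04 rad/s.
Step 2 — Component impedances:
  R: Z = R = 2740 Ω
  L: Z = jωL = j·1.872e+04·0.00246 = 0 + j46.06 Ω
  C: Z = 1/(jωC) = -j/(ω·C) = 0 - j17.51 Ω
Step 3 — Series combination: Z_total = R + L + C = 2740 + j28.55 Ω = 2740∠0.6° Ω.
Step 4 — Source phasor: V = 14.9∠1.5° V = 14.89 + j0.39 V.
Step 5 — Ohm's law: I = V / Z_total = (14.89 + j0.39) / (2740 + j28.55) = 0.005437 + j8.57e-05 A.
Step 6 — Convert to polar: |I| = 0.005438 A, ∠I = 0.9°.

I = 0.005438∠0.9° A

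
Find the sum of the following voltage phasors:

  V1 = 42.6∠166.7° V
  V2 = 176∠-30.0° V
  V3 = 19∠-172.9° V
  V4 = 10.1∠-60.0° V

Step 1 — Convert each phasor to rectangular form:
  V1 = 42.6·(cos(166.7°) + j·sin(166.7°)) = -41.46 + j9.8 V
  V2 = 176·(cos(-30.0°) + j·sin(-30.0°)) = 152.4 - j88 V
  V3 = 19·(cos(-172.9°) + j·sin(-172.9°)) = -18.85 - j2.348 V
  V4 = 10.1·(cos(-60.0°) + j·sin(-60.0°)) = 5.05 - j8.747 V
Step 2 — Sum components: V_total = 97.16 - j89.3 V.
Step 3 — Convert to polar: |V_total| = 132 V, ∠V_total = -42.6°.

V_total = 132∠-42.6° V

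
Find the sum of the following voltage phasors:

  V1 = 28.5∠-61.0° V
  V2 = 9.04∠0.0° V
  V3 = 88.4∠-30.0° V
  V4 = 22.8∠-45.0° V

Step 1 — Convert each phasor to rectangular form:
  V1 = 28.5·(cos(-61.0°) + j·sin(-61.0°)) = 13.82 - j24.93 V
  V2 = 9.04·(cos(0.0°) + j·sin(0.0°)) = 9.04 V
  V3 = 88.4·(cos(-30.0°) + j·sin(-30.0°)) = 76.56 - j44.2 V
  V4 = 22.8·(cos(-45.0°) + j·sin(-45.0°)) = 16.12 - j16.12 V
Step 2 — Sum components: V_total = 115.5 - j85.25 V.
Step 3 — Convert to polar: |V_total| = 143.6 V, ∠V_total = -36.4°.

V_total = 143.6∠-36.4° V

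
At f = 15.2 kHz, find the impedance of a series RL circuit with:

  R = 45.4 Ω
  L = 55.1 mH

Step 1 — Angular frequency: ω = 2π·f = 2π·1.52e+04 = 9.55e+04 rad/s.
Step 2 — Component impedances:
  R: Z = R = 45.4 Ω
  L: Z = jωL = j·9.55e+04·0.0551 = 0 + j5262 Ω
Step 3 — Series combination: Z_total = R + L = 45.4 + j5262 Ω = 5262∠89.5° Ω.

Z = 45.4 + j5262 Ω = 5262∠89.5° Ω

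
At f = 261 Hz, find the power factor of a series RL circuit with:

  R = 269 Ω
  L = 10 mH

Step 1 — Angular frequency: ω = 2π·f = 2π·261 = 1640 rad/s.
Step 2 — Component impedances:
  R: Z = R = 269 Ω
  L: Z = jωL = j·1640·0.01 = 0 + j16.4 Ω
Step 3 — Series combination: Z_total = R + L = 269 + j16.4 Ω = 269.5∠3.5° Ω.
Step 4 — Power factor: PF = cos(φ) = Re(Z)/|Z| = 269/269.5 = 0.9981.
Step 5 — Type: Im(Z) = 16.4 ⇒ lagging (phase φ = 3.5°).

PF = 0.9981 (lagging, φ = 3.5°)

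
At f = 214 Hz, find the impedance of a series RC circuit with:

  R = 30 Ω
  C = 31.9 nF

Step 1 — Angular frequency: ω = 2π·f = 2π·214 = 1345 rad/s.
Step 2 — Component impedances:
  R: Z = R = 30 Ω
  C: Z = 1/(jωC) = -j/(ω·C) = 0 - j2.331e+04 Ω
Step 3 — Series combination: Z_total = R + C = 30 - j2.331e+04 Ω = 2.331e+04∠-89.9° Ω.

Z = 30 - j2.331e+04 Ω = 2.331e+04∠-89.9° Ω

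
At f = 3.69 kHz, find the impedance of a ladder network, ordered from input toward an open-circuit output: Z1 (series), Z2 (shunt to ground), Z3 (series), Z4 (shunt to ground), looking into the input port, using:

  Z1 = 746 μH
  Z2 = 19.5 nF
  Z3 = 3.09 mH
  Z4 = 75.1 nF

Step 1 — Angular frequency: ω = 2π·f = 2π·3690 = 2.318e+04 rad/s.
Step 2 — Component impedances:
  Z1: Z = jωL = j·2.318e+04·0.000746 = 0 + j17.3 Ω
  Z2: Z = 1/(jωC) = -j/(ω·C) = 0 - j2212 Ω
  Z3: Z = jωL = j·2.318e+04·0.00309 = 0 + j71.64 Ω
  Z4: Z = 1/(jωC) = -j/(ω·C) = 0 - j574.3 Ω
Step 3 — Ladder network (open output): work backward from the far end, alternating series and parallel combinations. Z_in = 0 - j392.3 Ω = 392.3∠-90.0° Ω.

Z = 0 - j392.3 Ω = 392.3∠-90.0° Ω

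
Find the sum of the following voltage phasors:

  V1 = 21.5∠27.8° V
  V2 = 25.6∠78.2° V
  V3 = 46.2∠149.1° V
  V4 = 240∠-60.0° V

Step 1 — Convert each phasor to rectangular form:
  V1 = 21.5·(cos(27.8°) + j·sin(27.8°)) = 19.02 + j10.03 V
  V2 = 25.6·(cos(78.2°) + j·sin(78.2°)) = 5.235 + j25.06 V
  V3 = 46.2·(cos(149.1°) + j·sin(149.1°)) = -39.64 + j23.73 V
  V4 = 240·(cos(-60.0°) + j·sin(-60.0°)) = 120 - j207.8 V
Step 2 — Sum components: V_total = 104.6 - j149 V.
Step 3 — Convert to polar: |V_total| = 182.1 V, ∠V_total = -54.9°.

V_total = 182.1∠-54.9° V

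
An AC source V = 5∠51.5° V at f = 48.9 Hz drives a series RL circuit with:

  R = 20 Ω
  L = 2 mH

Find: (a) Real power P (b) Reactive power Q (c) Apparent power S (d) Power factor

Step 1 — Angular frequency: ω = 2π·f = 2π·48.9 = 307.2 rad/s.
Step 2 — Component impedances:
  R: Z = R = 20 Ω
  L: Z = jωL = j·307.2·0.002 = 0 + j0.6145 Ω
Step 3 — Series combination: Z_total = R + L = 20 + j0.6145 Ω = 20.01∠1.8° Ω.
Step 4 — Source phasor: V = 5∠51.5° V = 3.113 + j3.913 V.
Step 5 — Current: I = V / Z = 0.1615 + j0.1907 A = 0.2499∠49.7° A.
Step 6 — Complex power: S = V·I* = 1.249 + j0.03837 VA.
Step 7 — Real power: P = Re(S) = 1.249 W.
Step 8 — Reactive power: Q = Im(S) = 0.03837 VAR.
Step 9 — Apparent power: |S| = 1.249 VA.
Step 10 — Power factor: PF = P/|S| = 0.9995 (lagging).

(a) P = 1.249 W  (b) Q = 0.03837 VAR  (c) S = 1.249 VA  (d) PF = 0.9995 (lagging)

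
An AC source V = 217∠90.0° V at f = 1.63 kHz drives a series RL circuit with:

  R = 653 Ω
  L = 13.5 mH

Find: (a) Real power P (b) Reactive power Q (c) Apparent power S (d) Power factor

Step 1 — Angular frequency: ω = 2π·f = 2π·1630 = 1.024e+04 rad/s.
Step 2 — Component impedances:
  R: Z = R = 653 Ω
  L: Z = jωL = j·1.024e+04·0.0135 = 0 + j138.3 Ω
Step 3 — Series combination: Z_total = R + L = 653 + j138.3 Ω = 667.5∠12.0° Ω.
Step 4 — Source phasor: V = 217∠90.0° V = 0 + j217 V.
Step 5 — Current: I = V / Z = 0.06734 + j0.3181 A = 0.3251∠78.0° A.
Step 6 — Complex power: S = V·I* = 69.02 + j14.61 VA.
Step 7 — Real power: P = Re(S) = 69.02 W.
Step 8 — Reactive power: Q = Im(S) = 14.61 VAR.
Step 9 — Apparent power: |S| = 70.55 VA.
Step 10 — Power factor: PF = P/|S| = 0.9783 (lagging).

(a) P = 69.02 W  (b) Q = 14.61 VAR  (c) S = 70.55 VA  (d) PF = 0.9783 (lagging)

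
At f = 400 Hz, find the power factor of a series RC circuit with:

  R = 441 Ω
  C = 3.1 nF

Step 1 — Angular frequency: ω = 2π·f = 2π·400 = 2513 rad/s.
Step 2 — Component impedances:
  R: Z = R = 441 Ω
  C: Z = 1/(jωC) = -j/(ω·C) = 0 - j1.284e+05 Ω
Step 3 — Series combination: Z_total = R + C = 441 - j1.284e+05 Ω = 1.284e+05∠-89.8° Ω.
Step 4 — Power factor: PF = cos(φ) = Re(Z)/|Z| = 441/1.2835e+05 = 0.003436.
Step 5 — Type: Im(Z) = -1.284e+05 ⇒ leading (phase φ = -89.8°).

PF = 0.003436 (leading, φ = -89.8°)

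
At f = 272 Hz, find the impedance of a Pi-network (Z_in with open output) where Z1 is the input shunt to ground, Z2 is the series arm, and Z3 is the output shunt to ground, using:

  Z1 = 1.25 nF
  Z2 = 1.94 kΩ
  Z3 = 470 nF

Step 1 — Angular frequency: ω = 2π·f = 2π·272 = 1709 rad/s.
Step 2 — Component impedances:
  Z1: Z = 1/(jωC) = -j/(ω·C) = 0 - j4.681e+05 Ω
  Z2: Z = R = 1940 Ω
  Z3: Z = 1/(jωC) = -j/(ω·C) = 0 - j1245 Ω
Step 3 — With open output, the series arm Z2 and the output shunt Z3 appear in series to ground: Z2 + Z3 = 1940 - j1245 Ω.
Step 4 — Parallel with input shunt Z1: Z_in = Z1 || (Z2 + Z3) = 1930 - j1250 Ω = 2299∠-32.9° Ω.

Z = 1930 - j1250 Ω = 2299∠-32.9° Ω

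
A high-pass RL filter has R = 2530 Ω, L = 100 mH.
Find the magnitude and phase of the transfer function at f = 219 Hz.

Step 1 — Angular frequency: ω = 2π·219 = 1376 rad/s.
Step 2 — Transfer function: H(jω) = jωL/(R + jωL).
Step 3 — Numerator jωL = j·137.6; denominator R + jωL = 2530 + j137.6.
Step 4 — H = 0.002949 + j0.05423.
Step 5 — Magnitude: |H| = 0.05431 (-25.3 dB); phase: φ = 86.9°.

|H| = 0.05431 (-25.3 dB), φ = 86.9°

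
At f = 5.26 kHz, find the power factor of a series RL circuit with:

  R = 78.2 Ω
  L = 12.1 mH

Step 1 — Angular frequency: ω = 2π·f = 2π·5260 = 3.305e+04 rad/s.
Step 2 — Component impedances:
  R: Z = R = 78.2 Ω
  L: Z = jωL = j·3.305e+04·0.0121 = 0 + j399.9 Ω
Step 3 — Series combination: Z_total = R + L = 78.2 + j399.9 Ω = 407.5∠78.9° Ω.
Step 4 — Power factor: PF = cos(φ) = Re(Z)/|Z| = 78.2/407.5 = 0.1919.
Step 5 — Type: Im(Z) = 399.9 ⇒ lagging (phase φ = 78.9°).

PF = 0.1919 (lagging, φ = 78.9°)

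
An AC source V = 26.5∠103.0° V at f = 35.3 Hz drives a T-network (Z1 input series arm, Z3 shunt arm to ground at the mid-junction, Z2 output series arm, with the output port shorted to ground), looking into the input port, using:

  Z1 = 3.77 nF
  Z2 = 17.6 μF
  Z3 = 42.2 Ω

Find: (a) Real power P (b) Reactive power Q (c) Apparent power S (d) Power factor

Step 1 — Angular frequency: ω = 2π·f = 2π·35.3 = 221.8 rad/s.
Step 2 — Component impedances:
  Z1: Z = 1/(jωC) = -j/(ω·C) = 0 - j1.196e+06 Ω
  Z2: Z = 1/(jωC) = -j/(ω·C) = 0 - j256.2 Ω
  Z3: Z = R = 42.2 Ω
Step 3 — With the output port shorted to ground, the output series arm Z2 runs from the junction to ground; the shunt arm Z3 also runs from the junction to ground. They appear in parallel: Z3 || Z2 = 41.09 - j6.768 Ω.
Step 4 — Series with input arm Z1: Z_in = Z1 + (Z3 || Z2) = 41.09 - j1.196e+06 Ω = 1.196e+06∠-90.0° Ω.
Step 5 — Source phasor: V = 26.5∠103.0° V = -5.961 + j25.82 V.
Step 6 — Current: I = V / Z = -2.159e-05 - j4.984e-06 A = 2.216e-05∠-167.0° A.
Step 7 — Complex power: S = V·I* = 2.017e-08 - j0.0005872 VA.
Step 8 — Real power: P = Re(S) = 2.017e-08 W.
Step 9 — Reactive power: Q = Im(S) = -0.0005872 VAR.
Step 10 — Apparent power: |S| = 0.0005872 VA.
Step 11 — Power factor: PF = P/|S| = 3.435e-05 (leading).

(a) P = 2.017e-08 W  (b) Q = -0.0005872 VAR  (c) S = 0.0005872 VA  (d) PF = 3.435e-05 (leading)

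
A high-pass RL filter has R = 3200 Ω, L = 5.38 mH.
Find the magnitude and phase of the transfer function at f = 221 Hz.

Step 1 — Angular frequency: ω = 2π·221 = 1389 rad/s.
Step 2 — Transfer function: H(jω) = jωL/(R + jωL).
Step 3 — Numerator jωL = j·7.471; denominator R + jωL = 3200 + j7.471.
Step 4 — H = 5.45e-06 + j0.002335.
Step 5 — Magnitude: |H| = 0.002335 (-52.6 dB); phase: φ = 89.9°.

|H| = 0.002335 (-52.6 dB), φ = 89.9°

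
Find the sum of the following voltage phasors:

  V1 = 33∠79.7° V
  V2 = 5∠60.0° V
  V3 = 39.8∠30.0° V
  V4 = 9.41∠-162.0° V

Step 1 — Convert each phasor to rectangular form:
  V1 = 33·(cos(79.7°) + j·sin(79.7°)) = 5.9 + j32.47 V
  V2 = 5·(cos(60.0°) + j·sin(60.0°)) = 2.5 + j4.33 V
  V3 = 39.8·(cos(30.0°) + j·sin(30.0°)) = 34.47 + j19.9 V
  V4 = 9.41·(cos(-162.0°) + j·sin(-162.0°)) = -8.949 - j2.908 V
Step 2 — Sum components: V_total = 33.92 + j53.79 V.
Step 3 — Convert to polar: |V_total| = 63.59 V, ∠V_total = 57.8°.

V_total = 63.59∠57.8° V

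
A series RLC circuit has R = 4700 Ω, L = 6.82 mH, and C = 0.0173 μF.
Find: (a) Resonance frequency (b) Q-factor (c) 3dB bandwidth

Step 1 — Resonance: ω₀ = 1/√(LC) = 1/√(0.00682·1.73e-08) = 9.206e+04 rad/s.
Step 2 — f₀ = ω₀/(2π) = 1.465e+04 Hz.
Step 3 — Series Q: Q = ω₀L/R = 9.206e+04·0.00682/4700 = 0.1336.
Step 4 — Bandwidth: Δω = ω₀/Q = 6.891e+05 rad/s; BW = Δω/(2π) = 1.097e+05 Hz.

(a) f₀ = 1.465e+04 Hz  (b) Q = 0.1336  (c) BW = 1.097e+05 Hz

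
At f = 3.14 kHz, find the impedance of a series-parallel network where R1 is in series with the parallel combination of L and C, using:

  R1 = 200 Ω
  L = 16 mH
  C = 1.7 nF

Step 1 — Angular frequency: ω = 2π·f = 2π·3140 = 1.973e+04 rad/s.
Step 2 — Component impedances:
  R1: Z = R = 200 Ω
  L: Z = jωL = j·1.973e+04·0.016 = 0 + j315.7 Ω
  C: Z = 1/(jωC) = -j/(ω·C) = 0 - j2.982e+04 Ω
Step 3 — Parallel branch: L || C = 1/(1/L + 1/C) = 0 + j319 Ω.
Step 4 — Series with R1: Z_total = R1 + (L || C) = 200 + j319 Ω = 376.5∠57.9° Ω.

Z = 200 + j319 Ω = 376.5∠57.9° Ω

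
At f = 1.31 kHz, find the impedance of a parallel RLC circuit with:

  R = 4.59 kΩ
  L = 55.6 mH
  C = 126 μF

Step 1 — Angular frequency: ω = 2π·f = 2π·1310 = 8231 rad/s.
Step 2 — Component impedances:
  R: Z = R = 4590 Ω
  L: Z = jωL = j·8231·0.0556 = 0 + j457.6 Ω
  C: Z = 1/(jωC) = -j/(ω·C) = 0 - j0.9642 Ω
Step 3 — Parallel combination: 1/Z_total = 1/R + 1/L + 1/C; Z_total = 0.0002034 - j0.9663 Ω = 0.9663∠-90.0° Ω.

Z = 0.0002034 - j0.9663 Ω = 0.9663∠-90.0° Ω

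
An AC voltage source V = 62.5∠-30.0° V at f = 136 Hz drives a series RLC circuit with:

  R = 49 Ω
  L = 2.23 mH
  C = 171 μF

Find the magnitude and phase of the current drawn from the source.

Step 1 — Angular frequency: ω = 2π·f = 2π·136 = 854.5 rad/s.
Step 2 — Component impedances:
  R: Z = R = 49 Ω
  L: Z = jωL = j·854.5·0.00223 = 0 + j1.906 Ω
  C: Z = 1/(jωC) = -j/(ω·C) = 0 - j6.844 Ω
Step 3 — Series combination: Z_total = R + L + C = 49 - j4.938 Ω = 49.25∠-5.8° Ω.
Step 4 — Source phasor: V = 62.5∠-30.0° V = 54.13 - j31.25 V.
Step 5 — Ohm's law: I = V / Z_total = (54.13 - j31.25) / (49 - j4.938) = 1.157 - j0.5211 A.
Step 6 — Convert to polar: |I| = 1.269 A, ∠I = -24.2°.

I = 1.269∠-24.2° A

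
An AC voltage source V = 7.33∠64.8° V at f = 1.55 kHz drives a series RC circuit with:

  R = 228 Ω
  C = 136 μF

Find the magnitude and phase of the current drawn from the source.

Step 1 — Angular frequency: ω = 2π·f = 2π·1550 = 9739 rad/s.
Step 2 — Component impedances:
  R: Z = R = 228 Ω
  C: Z = 1/(jωC) = -j/(ω·C) = 0 - j0.755 Ω
Step 3 — Series combination: Z_total = R + C = 228 - j0.755 Ω = 228∠-0.2° Ω.
Step 4 — Source phasor: V = 7.33∠64.8° V = 3.121 + j6.632 V.
Step 5 — Ohm's law: I = V / Z_total = (3.121 + j6.632) / (228 - j0.755) = 0.01359 + j0.02913 A.
Step 6 — Convert to polar: |I| = 0.03215 A, ∠I = 65.0°.

I = 0.03215∠65.0° A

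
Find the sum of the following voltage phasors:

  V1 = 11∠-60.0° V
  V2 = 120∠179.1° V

Step 1 — Convert each phasor to rectangular form:
  V1 = 11·(cos(-60.0°) + j·sin(-60.0°)) = 5.5 - j9.526 V
  V2 = 120·(cos(179.1°) + j·sin(179.1°)) = -120 + j1.885 V
Step 2 — Sum components: V_total = -114.5 - j7.641 V.
Step 3 — Convert to polar: |V_total| = 114.7 V, ∠V_total = -176.2°.

V_total = 114.7∠-176.2° V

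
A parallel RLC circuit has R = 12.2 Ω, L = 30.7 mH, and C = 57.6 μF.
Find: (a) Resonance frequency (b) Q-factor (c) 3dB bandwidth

Step 1 — Resonance: ω₀ = 1/√(LC) = 1/√(0.0307·5.76e-05) = 752 rad/s.
Step 2 — f₀ = ω₀/(2π) = 119.7 Hz.
Step 3 — Parallel Q: Q = R/(ω₀L) = 12.2/(752·0.0307) = 0.5284.
Step 4 — Bandwidth: Δω = ω₀/Q = 1423 rad/s; BW = Δω/(2π) = 226.5 Hz.

(a) f₀ = 119.7 Hz  (b) Q = 0.5284  (c) BW = 226.5 Hz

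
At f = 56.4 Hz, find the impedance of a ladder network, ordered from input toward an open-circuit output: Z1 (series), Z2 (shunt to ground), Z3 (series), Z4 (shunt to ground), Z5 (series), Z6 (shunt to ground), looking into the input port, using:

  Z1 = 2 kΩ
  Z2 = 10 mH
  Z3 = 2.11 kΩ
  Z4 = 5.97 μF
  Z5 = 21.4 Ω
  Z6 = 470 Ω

Step 1 — Angular frequency: ω = 2π·f = 2π·56.4 = 354.4 rad/s.
Step 2 — Component impedances:
  Z1: Z = R = 2000 Ω
  Z2: Z = jωL = j·354.4·0.01 = 0 + j3.544 Ω
  Z3: Z = R = 2110 Ω
  Z4: Z = 1/(jωC) = -j/(ω·C) = 0 - j472.7 Ω
  Z5: Z = R = 21.4 Ω
  Z6: Z = R = 470 Ω
Step 3 — Ladder network (open output): work backward from the far end, alternating series and parallel combinations. Z_in = 2000 + j3.544 Ω = 2000∠0.1° Ω.

Z = 2000 + j3.544 Ω = 2000∠0.1° Ω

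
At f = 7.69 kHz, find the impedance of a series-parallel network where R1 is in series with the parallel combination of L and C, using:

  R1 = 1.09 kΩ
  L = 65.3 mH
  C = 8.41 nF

Step 1 — Angular frequency: ω = 2π·f = 2π·7690 = 4.832e+04 rad/s.
Step 2 — Component impedances:
  R1: Z = R = 1090 Ω
  L: Z = jωL = j·4.832e+04·0.0653 = 0 + j3155 Ω
  C: Z = 1/(jωC) = -j/(ω·C) = 0 - j2461 Ω
Step 3 — Parallel branch: L || C = 1/(1/L + 1/C) = 0 - j1.118e+04 Ω.
Step 4 — Series with R1: Z_total = R1 + (L || C) = 1090 - j1.118e+04 Ω = 1.124e+04∠-84.4° Ω.

Z = 1090 - j1.118e+04 Ω = 1.124e+04∠-84.4° Ω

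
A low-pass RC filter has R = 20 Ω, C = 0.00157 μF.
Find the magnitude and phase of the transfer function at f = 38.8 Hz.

Step 1 — Angular frequency: ω = 2π·38.8 = 243.8 rad/s.
Step 2 — Transfer function: H(jω) = 1/(1 + jωRC).
Step 3 — Denominator: 1 + jωRC = 1 + j·243.8·20·1.57e-09 = 1 + j7.655e-06.
Step 4 — H = 1 - j7.655e-06.
Step 5 — Magnitude: |H| = 1 (-0.0 dB); phase: φ = -0.0°.

|H| = 1 (-0.0 dB), φ = -0.0°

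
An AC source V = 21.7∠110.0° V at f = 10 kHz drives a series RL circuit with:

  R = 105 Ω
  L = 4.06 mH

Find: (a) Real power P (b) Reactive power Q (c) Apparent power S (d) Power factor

Step 1 — Angular frequency: ω = 2π·f = 2π·1e+04 = 6.283e+04 rad/s.
Step 2 — Component impedances:
  R: Z = R = 105 Ω
  L: Z = jωL = j·6.283e+04·0.00406 = 0 + j255.1 Ω
Step 3 — Series combination: Z_total = R + L = 105 + j255.1 Ω = 275.9∠67.6° Ω.
Step 4 — Source phasor: V = 21.7∠110.0° V = -7.422 + j20.39 V.
Step 5 — Current: I = V / Z = 0.05811 + j0.05301 A = 0.07866∠42.4° A.
Step 6 — Complex power: S = V·I* = 0.6497 + j1.578 VA.
Step 7 — Real power: P = Re(S) = 0.6497 W.
Step 8 — Reactive power: Q = Im(S) = 1.578 VAR.
Step 9 — Apparent power: |S| = 1.707 VA.
Step 10 — Power factor: PF = P/|S| = 0.3806 (lagging).

(a) P = 0.6497 W  (b) Q = 1.578 VAR  (c) S = 1.707 VA  (d) PF = 0.3806 (lagging)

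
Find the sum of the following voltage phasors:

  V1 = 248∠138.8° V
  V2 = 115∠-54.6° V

Step 1 — Convert each phasor to rectangular form:
  V1 = 248·(cos(138.8°) + j·sin(138.8°)) = -186.6 + j163.4 V
  V2 = 115·(cos(-54.6°) + j·sin(-54.6°)) = 66.62 - j93.74 V
Step 2 — Sum components: V_total = -120 + j69.62 V.
Step 3 — Convert to polar: |V_total| = 138.7 V, ∠V_total = 149.9°.

V_total = 138.7∠149.9° V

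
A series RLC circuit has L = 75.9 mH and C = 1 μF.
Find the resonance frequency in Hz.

Step 1 — Resonance condition Im(Z)=0 gives ω₀ = 1/√(LC).
Step 2 — ω₀ = 1/√(0.0759·1e-06) = 3630 rad/s.
Step 3 — f₀ = ω₀/(2π) = 577.7 Hz.

f₀ = 577.7 Hz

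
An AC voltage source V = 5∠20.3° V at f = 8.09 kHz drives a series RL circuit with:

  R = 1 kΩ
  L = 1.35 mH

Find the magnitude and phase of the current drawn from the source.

Step 1 — Angular frequency: ω = 2π·f = 2π·8090 = 5.083e+04 rad/s.
Step 2 — Component impedances:
  R: Z = R = 1000 Ω
  L: Z = jωL = j·5.083e+04·0.00135 = 0 + j68.62 Ω
Step 3 — Series combination: Z_total = R + L = 1000 + j68.62 Ω = 1002∠3.9° Ω.
Step 4 — Source phasor: V = 5∠20.3° V = 4.689 + j1.735 V.
Step 5 — Ohm's law: I = V / Z_total = (4.689 + j1.735) / (1000 + j68.62) = 0.004786 + j0.001406 A.
Step 6 — Convert to polar: |I| = 0.004988 A, ∠I = 16.4°.

I = 0.004988∠16.4° A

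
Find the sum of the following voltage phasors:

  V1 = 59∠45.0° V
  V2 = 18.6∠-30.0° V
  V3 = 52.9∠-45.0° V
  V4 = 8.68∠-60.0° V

Step 1 — Convert each phasor to rectangular form:
  V1 = 59·(cos(45.0°) + j·sin(45.0°)) = 41.72 + j41.72 V
  V2 = 18.6·(cos(-30.0°) + j·sin(-30.0°)) = 16.11 - j9.3 V
  V3 = 52.9·(cos(-45.0°) + j·sin(-45.0°)) = 37.41 - j37.41 V
  V4 = 8.68·(cos(-60.0°) + j·sin(-60.0°)) = 4.34 - j7.517 V
Step 2 — Sum components: V_total = 99.57 - j12.5 V.
Step 3 — Convert to polar: |V_total| = 100.4 V, ∠V_total = -7.2°.

V_total = 100.4∠-7.2° V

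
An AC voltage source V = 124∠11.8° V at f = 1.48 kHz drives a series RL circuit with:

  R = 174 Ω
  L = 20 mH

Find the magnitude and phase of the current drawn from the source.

Step 1 — Angular frequency: ω = 2π·f = 2π·1480 = 9299 rad/s.
Step 2 — Component impedances:
  R: Z = R = 174 Ω
  L: Z = jωL = j·9299·0.02 = 0 + j186 Ω
Step 3 — Series combination: Z_total = R + L = 174 + j186 Ω = 254.7∠46.9° Ω.
Step 4 — Source phasor: V = 124∠11.8° V = 121.4 + j25.36 V.
Step 5 — Ohm's law: I = V / Z_total = (121.4 + j25.36) / (174 + j186) = 0.3983 - j0.28 A.
Step 6 — Convert to polar: |I| = 0.4869 A, ∠I = -35.1°.

I = 0.4869∠-35.1° A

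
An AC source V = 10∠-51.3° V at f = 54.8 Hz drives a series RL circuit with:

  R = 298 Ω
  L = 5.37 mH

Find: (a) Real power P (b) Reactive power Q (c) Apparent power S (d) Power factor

Step 1 — Angular frequency: ω = 2π·f = 2π·54.8 = 344.3 rad/s.
Step 2 — Component impedances:
  R: Z = R = 298 Ω
  L: Z = jωL = j·344.3·0.00537 = 0 + j1.849 Ω
Step 3 — Series combination: Z_total = R + L = 298 + j1.849 Ω = 298∠0.4° Ω.
Step 4 — Source phasor: V = 10∠-51.3° V = 6.252 - j7.804 V.
Step 5 — Current: I = V / Z = 0.02082 - j0.02632 A = 0.03356∠-51.7° A.
Step 6 — Complex power: S = V·I* = 0.3356 + j0.002082 VA.
Step 7 — Real power: P = Re(S) = 0.3356 W.
Step 8 — Reactive power: Q = Im(S) = 0.002082 VAR.
Step 9 — Apparent power: |S| = 0.3356 VA.
Step 10 — Power factor: PF = P/|S| = 1 (lagging).

(a) P = 0.3356 W  (b) Q = 0.002082 VAR  (c) S = 0.3356 VA  (d) PF = 1 (lagging)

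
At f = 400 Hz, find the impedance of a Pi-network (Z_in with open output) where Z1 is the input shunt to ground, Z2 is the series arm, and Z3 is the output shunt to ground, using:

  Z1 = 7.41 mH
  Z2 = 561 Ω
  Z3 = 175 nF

Step 1 — Angular frequency: ω = 2π·f = 2π·400 = 2513 rad/s.
Step 2 — Component impedances:
  Z1: Z = jωL = j·2513·0.00741 = 0 + j18.62 Ω
  Z2: Z = R = 561 Ω
  Z3: Z = 1/(jωC) = -j/(ω·C) = 0 - j2274 Ω
Step 3 — With open output, the series arm Z2 and the output shunt Z3 appear in series to ground: Z2 + Z3 = 561 - j2274 Ω.
Step 4 — Parallel with input shunt Z1: Z_in = Z1 || (Z2 + Z3) = 0.03603 + j18.77 Ω = 18.77∠89.9° Ω.

Z = 0.03603 + j18.77 Ω = 18.77∠89.9° Ω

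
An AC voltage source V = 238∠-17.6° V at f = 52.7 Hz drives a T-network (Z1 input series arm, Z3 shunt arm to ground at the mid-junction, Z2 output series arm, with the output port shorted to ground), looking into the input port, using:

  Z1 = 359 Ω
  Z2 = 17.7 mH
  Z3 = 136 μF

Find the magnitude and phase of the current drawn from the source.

Step 1 — Angular frequency: ω = 2π·f = 2π·52.7 = 331.1 rad/s.
Step 2 — Component impedances:
  Z1: Z = R = 359 Ω
  Z2: Z = jωL = j·331.1·0.0177 = 0 + j5.861 Ω
  Z3: Z = 1/(jωC) = -j/(ω·C) = 0 - j22.21 Ω
Step 3 — With the output port shorted to ground, the output series arm Z2 runs from the junction to ground; the shunt arm Z3 also runs from the junction to ground. They appear in parallel: Z3 || Z2 = 0 + j7.962 Ω.
Step 4 — Series with input arm Z1: Z_in = Z1 + (Z3 || Z2) = 359 + j7.962 Ω = 359.1∠1.3° Ω.
Step 5 — Source phasor: V = 238∠-17.6° V = 226.9 - j71.96 V.
Step 6 — Ohm's law: I = V / Z_total = (226.9 - j71.96) / (359 + j7.962) = 0.6272 - j0.2144 A.
Step 7 — Convert to polar: |I| = 0.6628 A, ∠I = -18.9°.

I = 0.6628∠-18.9° A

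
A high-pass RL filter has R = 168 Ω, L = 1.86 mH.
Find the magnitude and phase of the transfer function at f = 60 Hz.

Step 1 — Angular frequency: ω = 2π·60 = 377 rad/s.
Step 2 — Transfer function: H(jω) = jωL/(R + jωL).
Step 3 — Numerator jωL = j·0.7012; denominator R + jωL = 168 + j0.7012.
Step 4 — H = 1.742e-05 + j0.004174.
Step 5 — Magnitude: |H| = 0.004174 (-47.6 dB); phase: φ = 89.8°.

|H| = 0.004174 (-47.6 dB), φ = 89.8°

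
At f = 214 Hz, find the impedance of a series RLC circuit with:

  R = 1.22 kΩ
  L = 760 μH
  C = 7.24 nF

Step 1 — Angular frequency: ω = 2π·f = 2π·214 = 1345 rad/s.
Step 2 — Component impedances:
  R: Z = R = 1220 Ω
  L: Z = jωL = j·1345·0.00076 = 0 + j1.022 Ω
  C: Z = 1/(jωC) = -j/(ω·C) = 0 - j1.027e+05 Ω
Step 3 — Series combination: Z_total = R + L + C = 1220 - j1.027e+05 Ω = 1.027e+05∠-89.3° Ω.

Z = 1220 - j1.027e+05 Ω = 1.027e+05∠-89.3° Ω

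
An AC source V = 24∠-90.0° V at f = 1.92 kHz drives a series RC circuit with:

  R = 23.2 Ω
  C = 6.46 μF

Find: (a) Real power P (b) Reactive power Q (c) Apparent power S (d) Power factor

Step 1 — Angular frequency: ω = 2π·f = 2π·1920 = 1.206e+04 rad/s.
Step 2 — Component impedances:
  R: Z = R = 23.2 Ω
  C: Z = 1/(jωC) = -j/(ω·C) = 0 - j12.83 Ω
Step 3 — Series combination: Z_total = R + C = 23.2 - j12.83 Ω = 26.51∠-28.9° Ω.
Step 4 — Source phasor: V = 24∠-90.0° V = 0 - j24 V.
Step 5 — Current: I = V / Z = 0.4381 - j0.7922 A = 0.9052∠-61.1° A.
Step 6 — Complex power: S = V·I* = 19.01 - j10.52 VA.
Step 7 — Real power: P = Re(S) = 19.01 W.
Step 8 — Reactive power: Q = Im(S) = -10.52 VAR.
Step 9 — Apparent power: |S| = 21.73 VA.
Step 10 — Power factor: PF = P/|S| = 0.8751 (leading).

(a) P = 19.01 W  (b) Q = -10.52 VAR  (c) S = 21.73 VA  (d) PF = 0.8751 (leading)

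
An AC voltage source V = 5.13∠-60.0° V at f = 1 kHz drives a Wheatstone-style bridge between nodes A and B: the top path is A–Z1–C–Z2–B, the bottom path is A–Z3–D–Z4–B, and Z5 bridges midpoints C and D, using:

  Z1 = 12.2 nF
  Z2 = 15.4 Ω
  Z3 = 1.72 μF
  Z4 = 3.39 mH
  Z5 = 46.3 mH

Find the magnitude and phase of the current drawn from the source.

Step 1 — Angular frequency: ω = 2π·f = 2π·1000 = 6283 rad/s.
Step 2 — Component impedances:
  Z1: Z = 1/(jωC) = -j/(ω·C) = 0 - j1.305e+04 Ω
  Z2: Z = R = 15.4 Ω
  Z3: Z = 1/(jωC) = -j/(ω·C) = 0 - j92.53 Ω
  Z4: Z = jωL = j·6283·0.00339 = 0 + j21.3 Ω
  Z5: Z = jωL = j·6283·0.0463 = 0 + j290.9 Ω
Step 3 — Bridge requires nodal analysis (the Z5 bridge couples midpoints C and D, so the two paths cannot be reduced to a simple series/parallel combination). Setting node B to ground and injecting 1 A at node A, the 3-node admittance system at A, C, D solves to V_A = Z_AB = 0.08274 - j72.28 Ω = 72.28∠-89.9° Ω.
Step 4 — Source phasor: V = 5.13∠-60.0° V = 2.565 - j4.443 V.
Step 5 — Ohm's law: I = V / Z_total = (2.565 - j4.443) / (0.08274 - j72.28) = 0.06151 + j0.03542 A.
Step 6 — Convert to polar: |I| = 0.07098 A, ∠I = 29.9°.

I = 0.07098∠29.9° A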